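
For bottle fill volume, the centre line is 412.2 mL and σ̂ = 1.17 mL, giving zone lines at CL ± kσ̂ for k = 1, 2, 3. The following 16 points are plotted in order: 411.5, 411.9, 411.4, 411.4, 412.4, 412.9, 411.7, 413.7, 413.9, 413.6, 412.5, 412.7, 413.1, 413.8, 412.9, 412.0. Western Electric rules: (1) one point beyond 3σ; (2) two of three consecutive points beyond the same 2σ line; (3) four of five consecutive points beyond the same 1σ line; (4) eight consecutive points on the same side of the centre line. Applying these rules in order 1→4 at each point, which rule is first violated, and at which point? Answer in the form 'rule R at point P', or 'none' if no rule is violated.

rule 4 at point 15

Zone of each point (C = within 1σ̂, B = 1σ̂–2σ̂, A = 2σ̂–3σ̂, * = beyond 3σ̂; sign = side of CL): 1:-C, 2:-C, 3:-C, 4:-C, 5:+C, 6:+C, 7:-C, 8:+B, 9:+B, 10:+B, 11:+C, 12:+C, 13:+C, 14:+B, 15:+C, 16:-C
Rule 4 (eight consecutive points on the same side of the centre line) is satisfied at point 15.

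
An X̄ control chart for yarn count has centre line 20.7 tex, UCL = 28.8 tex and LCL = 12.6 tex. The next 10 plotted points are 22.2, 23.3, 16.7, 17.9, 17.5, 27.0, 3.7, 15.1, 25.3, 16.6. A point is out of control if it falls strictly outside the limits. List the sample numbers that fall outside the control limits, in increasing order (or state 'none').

7

Compare each point to [12.6, 28.8]: sample 7 = 3.7 < LCL.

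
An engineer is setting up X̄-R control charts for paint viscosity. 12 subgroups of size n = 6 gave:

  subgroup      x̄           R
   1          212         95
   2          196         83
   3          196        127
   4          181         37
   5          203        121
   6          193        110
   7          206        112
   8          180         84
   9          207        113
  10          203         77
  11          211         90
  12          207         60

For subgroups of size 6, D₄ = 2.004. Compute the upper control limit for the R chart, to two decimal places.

R̄ = (95 + 83 + 127 + 37 + 121 + 110 + 112 + 84 + 113 + 77 + 90 + 60) / 12 = 1109.0000 / 12 = 92.4167
UCL_R = D₄·R̄ = 2.004 × 92.4167 = 185.2030

185.20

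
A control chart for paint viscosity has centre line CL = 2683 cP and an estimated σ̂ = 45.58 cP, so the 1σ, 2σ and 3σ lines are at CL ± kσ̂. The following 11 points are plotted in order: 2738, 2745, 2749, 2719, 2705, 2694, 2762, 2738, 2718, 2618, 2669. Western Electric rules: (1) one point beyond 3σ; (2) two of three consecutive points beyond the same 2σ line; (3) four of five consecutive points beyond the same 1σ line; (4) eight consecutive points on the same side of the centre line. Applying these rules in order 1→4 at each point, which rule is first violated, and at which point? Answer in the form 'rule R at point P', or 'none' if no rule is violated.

Zone of each point (C = within 1σ̂, B = 1σ̂–2σ̂, A = 2σ̂–3σ̂, * = beyond 3σ̂; sign = side of CL): 1:+B, 2:+B, 3:+B, 4:+C, 5:+C, 6:+C, 7:+B, 8:+B, 9:+C, 10:-B, 11:-C
Rule 4 (eight consecutive points on the same side of the centre line) is satisfied at point 8.

rule 4 at point 8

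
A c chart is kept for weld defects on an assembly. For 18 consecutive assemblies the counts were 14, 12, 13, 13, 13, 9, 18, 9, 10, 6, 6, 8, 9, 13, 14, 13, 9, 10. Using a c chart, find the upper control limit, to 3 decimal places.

c̄ = (14 + 12 + 13 + 13 + 13 + 9 + 18 + 9 + 10 + 6 + 6 + 8 + 9 + 13 + 14 + 13 + 9 + 10) / 18 = 199 / 18 = 11.0556
UCL = c̄ + 3√c̄ = 11.0556 + 3 × √11.0556 = 11.0556 + 3 × 3.3250 = 21.0305

21.031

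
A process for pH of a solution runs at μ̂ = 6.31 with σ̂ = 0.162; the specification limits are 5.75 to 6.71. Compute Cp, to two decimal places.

0.99

Cp = (USL − LSL) / (6σ̂) = (6.71 − 5.75) / (6 × 0.162) = 0.9600 / 0.9720 = 0.9877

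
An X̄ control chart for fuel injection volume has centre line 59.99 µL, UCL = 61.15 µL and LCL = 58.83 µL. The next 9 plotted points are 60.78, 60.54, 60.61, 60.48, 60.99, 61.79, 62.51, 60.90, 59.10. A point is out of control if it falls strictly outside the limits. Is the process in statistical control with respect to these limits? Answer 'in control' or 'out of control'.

out of control

Compare each point to [58.83, 61.15]: sample 6 = 61.79 > UCL; sample 7 = 62.51 > UCL.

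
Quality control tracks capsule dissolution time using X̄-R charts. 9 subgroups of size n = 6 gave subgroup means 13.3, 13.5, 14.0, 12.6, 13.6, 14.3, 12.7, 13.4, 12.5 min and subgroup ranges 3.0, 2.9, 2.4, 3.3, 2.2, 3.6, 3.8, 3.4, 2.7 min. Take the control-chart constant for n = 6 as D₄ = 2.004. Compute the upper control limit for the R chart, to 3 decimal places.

6.079

R̄ = (3.0 + 2.9 + 2.4 + 3.3 + 2.2 + 3.6 + 3.8 + 3.4 + 2.7) / 9 = 27.3000 / 9 = 3.0333
UCL_R = D₄·R̄ = 2.004 × 3.0333 = 6.0788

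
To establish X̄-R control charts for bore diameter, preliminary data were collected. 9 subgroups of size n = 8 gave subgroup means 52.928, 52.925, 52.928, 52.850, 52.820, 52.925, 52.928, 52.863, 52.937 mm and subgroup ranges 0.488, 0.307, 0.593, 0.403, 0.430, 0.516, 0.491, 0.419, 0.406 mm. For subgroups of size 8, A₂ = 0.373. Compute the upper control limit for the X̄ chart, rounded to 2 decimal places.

53.07

X̄̄ = (52.928 + 52.925 + 52.928 + 52.850 + 52.820 + 52.925 + 52.928 + 52.863 + 52.937) / 9 = 476.1040 / 9 = 52.9004
R̄ = (0.488 + 0.307 + 0.593 + 0.403 + 0.430 + 0.516 + 0.491 + 0.419 + 0.406) / 9 = 4.0530 / 9 = 0.4503
UCL = X̄̄ + A₂·R̄ = 52.9004 + 0.373 × 0.4503 = 53.0684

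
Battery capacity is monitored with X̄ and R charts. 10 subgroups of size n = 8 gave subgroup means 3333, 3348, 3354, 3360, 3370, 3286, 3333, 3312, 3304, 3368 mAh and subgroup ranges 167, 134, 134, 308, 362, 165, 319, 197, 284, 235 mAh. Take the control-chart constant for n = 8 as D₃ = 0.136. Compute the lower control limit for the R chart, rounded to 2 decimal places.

R̄ = (167 + 134 + 134 + 308 + 362 + 165 + 319 + 197 + 284 + 235) / 10 = 2305.0000 / 10 = 230.5000
LCL_R = D₃·R̄ = 0.136 × 230.5000 = 31.3480

31.35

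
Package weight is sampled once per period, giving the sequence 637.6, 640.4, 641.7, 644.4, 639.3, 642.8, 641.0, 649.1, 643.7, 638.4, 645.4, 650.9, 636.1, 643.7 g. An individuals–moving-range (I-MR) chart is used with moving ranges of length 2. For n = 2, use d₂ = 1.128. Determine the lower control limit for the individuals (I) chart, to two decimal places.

627.96

X̄ = (637.6 + 640.4 + 641.7 + 644.4 + 639.3 + 642.8 + 641.0 + 649.1 + 643.7 + 638.4 + 645.4 + 650.9 + 636.1 + 643.7) / 14 = 642.4643
Moving ranges: 2.8, 1.3, 2.7, 5.1, 3.5, 1.8, 8.1, 5.4, 5.3, 7.0, 5.5, 14.8, 7.6; M̄R̄ = 70.9000 / 13 = 5.4538
LCL = X̄ − 3·M̄R̄/d₂ = 642.4643 − 3 × 5.4538 / 1.128 = 627.9594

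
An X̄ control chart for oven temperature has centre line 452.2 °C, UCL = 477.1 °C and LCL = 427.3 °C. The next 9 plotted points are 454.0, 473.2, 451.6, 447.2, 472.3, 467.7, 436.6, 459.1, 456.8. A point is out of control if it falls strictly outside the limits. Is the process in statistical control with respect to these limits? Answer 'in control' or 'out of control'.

All 9 points lie within [427.3, 477.1].

in control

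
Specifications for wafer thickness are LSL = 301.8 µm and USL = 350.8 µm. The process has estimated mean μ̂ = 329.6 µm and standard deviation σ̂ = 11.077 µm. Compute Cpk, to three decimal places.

Cpu = (USL − μ̂) / (3σ̂) = (350.8 − 329.6) / (3 × 11.077) = 0.6380; Cpl = (μ̂ − LSL) / (3σ̂) = (329.6 − 301.8) / (3 × 11.077) = 0.8366; Cpk = min(Cpu, Cpl) = 0.6380

0.638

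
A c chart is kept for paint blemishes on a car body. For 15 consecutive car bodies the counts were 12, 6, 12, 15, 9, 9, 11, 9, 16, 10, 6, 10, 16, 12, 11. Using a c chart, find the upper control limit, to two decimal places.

20.85

c̄ = (12 + 6 + 12 + 15 + 9 + 9 + 11 + 9 + 16 + 10 + 6 + 10 + 16 + 12 + 11) / 15 = 164 / 15 = 10.9333
UCL = c̄ + 3√c̄ = 10.9333 + 3 × √10.9333 = 10.9333 + 3 × 3.3066 = 20.8530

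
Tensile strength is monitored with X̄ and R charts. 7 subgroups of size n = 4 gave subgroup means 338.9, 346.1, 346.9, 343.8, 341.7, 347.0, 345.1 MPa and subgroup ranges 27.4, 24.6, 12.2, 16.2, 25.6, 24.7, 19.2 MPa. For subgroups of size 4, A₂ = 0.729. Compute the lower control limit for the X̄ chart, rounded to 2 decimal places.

X̄̄ = (338.9 + 346.1 + 346.9 + 343.8 + 341.7 + 347.0 + 345.1) / 7 = 2409.5000 / 7 = 344.2143
R̄ = (27.4 + 24.6 + 12.2 + 16.2 + 25.6 + 24.7 + 19.2) / 7 = 149.9000 / 7 = 21.4143
LCL = X̄̄ − A₂·R̄ = 344.2143 − 0.729 × 21.4143 = 328.6033

328.60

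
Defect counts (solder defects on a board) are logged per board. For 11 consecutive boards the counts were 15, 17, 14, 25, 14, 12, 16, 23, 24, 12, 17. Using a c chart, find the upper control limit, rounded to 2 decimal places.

c̄ = (15 + 17 + 14 + 25 + 14 + 12 + 16 + 23 + 24 + 12 + 17) / 11 = 189 / 11 = 17.1818
UCL = c̄ + 3√c̄ = 17.1818 + 3 × √17.1818 = 17.1818 + 3 × 4.1451 = 29.6171

29.62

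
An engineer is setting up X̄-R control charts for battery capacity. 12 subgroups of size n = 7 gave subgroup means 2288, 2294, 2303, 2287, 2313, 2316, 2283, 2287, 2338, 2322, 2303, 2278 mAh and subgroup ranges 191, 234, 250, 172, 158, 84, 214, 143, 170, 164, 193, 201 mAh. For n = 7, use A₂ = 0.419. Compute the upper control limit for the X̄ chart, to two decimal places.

X̄̄ = (2288 + 2294 + 2303 + 2287 + 2313 + 2316 + 2283 + 2287 + 2338 + 2322 + 2303 + 2278) / 12 = 27612.0000 / 12 = 2301.0000
R̄ = (191 + 234 + 250 + 172 + 158 + 84 + 214 + 143 + 170 + 164 + 193 + 201) / 12 = 2174.0000 / 12 = 181.1667
UCL = X̄̄ + A₂·R̄ = 2301.0000 + 0.419 × 181.1667 = 2376.9088

2376.91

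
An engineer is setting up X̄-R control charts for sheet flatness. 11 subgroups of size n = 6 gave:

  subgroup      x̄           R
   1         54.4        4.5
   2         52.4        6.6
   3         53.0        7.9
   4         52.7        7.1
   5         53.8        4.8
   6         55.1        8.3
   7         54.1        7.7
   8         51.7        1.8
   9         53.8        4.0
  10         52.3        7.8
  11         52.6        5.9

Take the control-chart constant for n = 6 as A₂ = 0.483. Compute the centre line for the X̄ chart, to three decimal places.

53.264

X̄̄ = (54.4 + 52.4 + 53.0 + 52.7 + 53.8 + 55.1 + 54.1 + 51.7 + 53.8 + 52.3 + 52.6) / 11 = 585.9000 / 11 = 53.2636
CL = X̄̄ = 53.2636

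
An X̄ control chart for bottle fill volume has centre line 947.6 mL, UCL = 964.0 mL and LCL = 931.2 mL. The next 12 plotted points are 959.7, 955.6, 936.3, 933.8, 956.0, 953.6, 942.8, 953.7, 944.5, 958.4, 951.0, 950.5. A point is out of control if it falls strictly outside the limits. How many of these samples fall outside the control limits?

All 12 points lie within [931.2, 964.0].

0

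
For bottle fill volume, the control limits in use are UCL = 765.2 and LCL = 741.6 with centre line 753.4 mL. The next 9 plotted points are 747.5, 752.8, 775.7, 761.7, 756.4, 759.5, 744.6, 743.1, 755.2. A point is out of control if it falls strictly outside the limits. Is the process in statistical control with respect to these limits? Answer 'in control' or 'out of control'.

out of control

Compare each point to [741.6, 765.2]: sample 3 = 775.7 > UCL.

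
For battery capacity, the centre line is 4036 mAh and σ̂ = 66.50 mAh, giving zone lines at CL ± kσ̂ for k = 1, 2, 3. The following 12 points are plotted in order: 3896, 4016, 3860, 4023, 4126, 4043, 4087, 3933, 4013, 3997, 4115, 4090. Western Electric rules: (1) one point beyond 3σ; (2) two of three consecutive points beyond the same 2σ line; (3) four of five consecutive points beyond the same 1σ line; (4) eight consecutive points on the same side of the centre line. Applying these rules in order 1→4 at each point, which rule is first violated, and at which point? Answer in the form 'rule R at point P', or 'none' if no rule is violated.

rule 2 at point 3

Zone of each point (C = within 1σ̂, B = 1σ̂–2σ̂, A = 2σ̂–3σ̂, * = beyond 3σ̂; sign = side of CL): 1:-A, 2:-C, 3:-A, 4:-C, 5:+B, 6:+C, 7:+C, 8:-B, 9:-C, 10:-C, 11:+B, 12:+C
Rule 2 (two of three consecutive points beyond the same 2σ limit) is satisfied at point 3.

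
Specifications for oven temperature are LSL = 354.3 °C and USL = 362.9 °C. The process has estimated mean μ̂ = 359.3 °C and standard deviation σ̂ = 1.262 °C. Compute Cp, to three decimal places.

Cp = (USL − LSL) / (6σ̂) = (362.9 − 354.3) / (6 × 1.262) = 8.6000 / 7.5720 = 1.1358

1.136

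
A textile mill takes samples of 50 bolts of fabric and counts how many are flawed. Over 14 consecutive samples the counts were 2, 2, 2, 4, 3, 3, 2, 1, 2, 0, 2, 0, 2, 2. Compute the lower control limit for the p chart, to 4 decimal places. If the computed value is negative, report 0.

0.0000

p̄ = Σdᵢ / (k·n) = 27 / (14 × 50) = 0.03857
LCL = p̄ − 3·√(p̄(1−p̄)/n) = 0.03857 − 3 × 0.02723 = -0.04313 → 0 (negative, so LCL = 0)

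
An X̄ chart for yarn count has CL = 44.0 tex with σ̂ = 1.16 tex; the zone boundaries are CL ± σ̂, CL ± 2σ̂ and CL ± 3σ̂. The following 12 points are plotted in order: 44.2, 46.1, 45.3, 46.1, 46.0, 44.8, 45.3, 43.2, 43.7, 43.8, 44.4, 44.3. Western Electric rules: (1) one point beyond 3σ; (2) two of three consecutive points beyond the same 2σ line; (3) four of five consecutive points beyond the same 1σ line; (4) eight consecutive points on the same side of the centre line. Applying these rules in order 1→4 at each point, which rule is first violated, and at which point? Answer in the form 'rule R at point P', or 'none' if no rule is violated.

Zone of each point (C = within 1σ̂, B = 1σ̂–2σ̂, A = 2σ̂–3σ̂, * = beyond 3σ̂; sign = side of CL): 1:+C, 2:+B, 3:+B, 4:+B, 5:+B, 6:+C, 7:+B, 8:-C, 9:-C, 10:-C, 11:+C, 12:+C
Rule 3 (four of five consecutive points beyond the same 1σ limit) is satisfied at point 5.

rule 3 at point 5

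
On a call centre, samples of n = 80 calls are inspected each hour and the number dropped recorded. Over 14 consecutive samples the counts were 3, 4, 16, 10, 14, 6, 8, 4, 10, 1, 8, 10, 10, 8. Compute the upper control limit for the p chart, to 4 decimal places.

p̄ = Σdᵢ / (k·n) = 112 / (14 × 80) = 0.10000
UCL = p̄ + 3·√(p̄(1−p̄)/n) = 0.10000 + 3 × √(0.10000×0.90000/80) = 0.10000 + 3 × 0.03354 = 0.20062

0.2006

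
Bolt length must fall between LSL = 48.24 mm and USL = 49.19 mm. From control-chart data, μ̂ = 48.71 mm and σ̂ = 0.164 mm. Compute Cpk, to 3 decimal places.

Cpu = (USL − μ̂) / (3σ̂) = (49.19 − 48.71) / (3 × 0.164) = 0.9756; Cpl = (μ̂ − LSL) / (3σ̂) = (48.71 − 48.24) / (3 × 0.164) = 0.9553; Cpk = min(Cpu, Cpl) = 0.9553

0.955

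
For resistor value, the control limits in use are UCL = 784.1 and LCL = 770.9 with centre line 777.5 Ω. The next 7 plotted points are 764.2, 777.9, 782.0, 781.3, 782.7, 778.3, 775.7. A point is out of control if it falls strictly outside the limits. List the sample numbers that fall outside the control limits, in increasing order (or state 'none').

1

Compare each point to [770.9, 784.1]: sample 1 = 764.2 < LCL.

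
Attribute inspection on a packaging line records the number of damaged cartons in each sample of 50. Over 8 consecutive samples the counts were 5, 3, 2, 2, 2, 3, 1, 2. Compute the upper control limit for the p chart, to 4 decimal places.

p̄ = Σdᵢ / (k·n) = 20 / (8 × 50) = 0.05000
UCL = p̄ + 3·√(p̄(1−p̄)/n) = 0.05000 + 3 × √(0.05000×0.95000/50) = 0.05000 + 3 × 0.03082 = 0.14247

0.1425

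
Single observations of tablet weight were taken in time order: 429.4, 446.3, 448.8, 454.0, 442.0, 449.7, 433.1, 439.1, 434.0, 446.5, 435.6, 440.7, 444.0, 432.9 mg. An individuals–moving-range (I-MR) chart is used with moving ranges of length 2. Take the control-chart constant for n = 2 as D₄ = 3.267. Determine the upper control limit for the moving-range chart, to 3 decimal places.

Moving ranges: 16.9, 2.5, 5.2, 12.0, 7.7, 16.6, 6.0, 5.1, 12.5, 10.9, 5.1, 3.3, 11.1; M̄R̄ = 114.9000 / 13 = 8.8385
UCL_MR = D₄·M̄R̄ = 3.267 × 8.8385 = 28.8753

28.875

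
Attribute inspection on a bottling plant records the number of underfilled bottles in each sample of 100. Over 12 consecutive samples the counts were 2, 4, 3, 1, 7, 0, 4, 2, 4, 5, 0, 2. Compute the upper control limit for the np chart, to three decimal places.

7.811

p̄ = Σdᵢ / (k·n) = 34 / (12 × 100) = 0.02833
UCL = np̄ + 3·√(np̄(1−p̄)) = 2.8333 + 3 × √(2.8333×0.97167) = 2.8333 + 3 × 1.6592 = 7.8110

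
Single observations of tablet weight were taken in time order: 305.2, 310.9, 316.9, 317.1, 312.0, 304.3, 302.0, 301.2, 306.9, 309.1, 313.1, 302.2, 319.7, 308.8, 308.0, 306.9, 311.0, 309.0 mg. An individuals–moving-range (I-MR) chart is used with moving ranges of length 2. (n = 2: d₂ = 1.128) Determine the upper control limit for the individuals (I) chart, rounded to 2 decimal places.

322.74

X̄ = (305.2 + 310.9 + 316.9 + 317.1 + 312.0 + 304.3 + 302.0 + 301.2 + 306.9 + 309.1 + 313.1 + 302.2 + 319.7 + 308.8 + 308.0 + 306.9 + 311.0 + 309.0) / 18 = 309.1278
Moving ranges: 5.7, 6.0, 0.2, 5.1, 7.7, 2.3, 0.8, 5.7, 2.2, 4.0, 10.9, 17.5, 10.9, 0.8, 1.1, 4.1, 2.0; M̄R̄ = 87.0000 / 17 = 5.1176
UCL = X̄ + 3·M̄R̄/d₂ = 309.1278 + 3 × 5.1176 / 1.128 = 322.7385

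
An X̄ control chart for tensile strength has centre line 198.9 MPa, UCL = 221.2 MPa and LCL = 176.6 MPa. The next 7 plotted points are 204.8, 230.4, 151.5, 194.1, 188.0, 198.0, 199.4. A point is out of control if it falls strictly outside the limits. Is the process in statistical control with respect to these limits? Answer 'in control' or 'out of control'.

out of control

Compare each point to [176.6, 221.2]: sample 2 = 230.4 > UCL; sample 3 = 151.5 < LCL.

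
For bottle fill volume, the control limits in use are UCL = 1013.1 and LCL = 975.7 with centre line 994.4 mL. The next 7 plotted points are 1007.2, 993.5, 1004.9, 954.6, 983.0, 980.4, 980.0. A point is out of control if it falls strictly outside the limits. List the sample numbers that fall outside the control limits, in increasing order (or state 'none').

4

Compare each point to [975.7, 1013.1]: sample 4 = 954.6 < LCL.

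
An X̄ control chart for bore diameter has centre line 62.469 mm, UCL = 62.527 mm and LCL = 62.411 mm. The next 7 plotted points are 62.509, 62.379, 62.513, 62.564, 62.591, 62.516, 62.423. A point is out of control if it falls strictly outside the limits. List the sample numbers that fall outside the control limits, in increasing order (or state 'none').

2, 4, 5

Compare each point to [62.411, 62.527]: sample 2 = 62.379 < LCL; sample 4 = 62.564 > UCL; sample 5 = 62.591 > UCL.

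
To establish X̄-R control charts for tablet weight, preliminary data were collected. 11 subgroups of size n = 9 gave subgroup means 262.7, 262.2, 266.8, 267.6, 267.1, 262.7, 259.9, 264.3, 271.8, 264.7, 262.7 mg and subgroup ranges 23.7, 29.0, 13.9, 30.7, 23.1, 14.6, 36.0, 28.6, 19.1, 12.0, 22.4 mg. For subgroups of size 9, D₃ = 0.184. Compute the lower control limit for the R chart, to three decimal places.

4.234

R̄ = (23.7 + 29.0 + 13.9 + 30.7 + 23.1 + 14.6 + 36.0 + 28.6 + 19.1 + 12.0 + 22.4) / 11 = 253.1000 / 11 = 23.0091
LCL_R = D₃·R̄ = 0.184 × 23.0091 = 4.2337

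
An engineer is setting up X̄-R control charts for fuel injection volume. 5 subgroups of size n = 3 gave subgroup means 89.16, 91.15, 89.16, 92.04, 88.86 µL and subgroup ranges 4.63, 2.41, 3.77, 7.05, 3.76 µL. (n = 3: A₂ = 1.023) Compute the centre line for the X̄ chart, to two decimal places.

90.07

X̄̄ = (89.16 + 91.15 + 89.16 + 92.04 + 88.86) / 5 = 450.3700 / 5 = 90.0740
CL = X̄̄ = 90.0740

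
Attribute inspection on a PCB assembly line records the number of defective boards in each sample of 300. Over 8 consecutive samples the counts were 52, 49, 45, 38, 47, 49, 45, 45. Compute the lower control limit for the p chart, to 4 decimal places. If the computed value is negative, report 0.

p̄ = Σdᵢ / (k·n) = 370 / (8 × 300) = 0.15417
LCL = p̄ − 3·√(p̄(1−p̄)/n) = 0.15417 − 3 × 0.02085 = 0.09162

0.0916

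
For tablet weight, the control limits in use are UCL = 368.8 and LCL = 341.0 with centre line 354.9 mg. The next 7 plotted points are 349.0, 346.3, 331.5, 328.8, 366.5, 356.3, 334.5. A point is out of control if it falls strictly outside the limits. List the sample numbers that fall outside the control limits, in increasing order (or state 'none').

Compare each point to [341.0, 368.8]: sample 3 = 331.5 < LCL; sample 4 = 328.8 < LCL; sample 7 = 334.5 < LCL.

3, 4, 7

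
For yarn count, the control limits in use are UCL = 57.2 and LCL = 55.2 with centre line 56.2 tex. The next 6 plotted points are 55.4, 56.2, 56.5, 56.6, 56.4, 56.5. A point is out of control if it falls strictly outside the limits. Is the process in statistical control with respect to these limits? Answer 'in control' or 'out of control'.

in control

All 6 points lie within [55.2, 57.2].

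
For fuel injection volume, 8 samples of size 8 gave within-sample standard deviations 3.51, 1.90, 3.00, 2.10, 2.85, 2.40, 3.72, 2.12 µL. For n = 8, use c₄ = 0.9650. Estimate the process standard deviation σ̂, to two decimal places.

s̄ = (3.51 + 1.90 + 3.00 + 2.10 + 2.85 + 2.40 + 3.72 + 2.12) / 8 = 2.7000
σ̂ = s̄ / c₄ = 2.7000 / 0.9650 = 2.7979

2.80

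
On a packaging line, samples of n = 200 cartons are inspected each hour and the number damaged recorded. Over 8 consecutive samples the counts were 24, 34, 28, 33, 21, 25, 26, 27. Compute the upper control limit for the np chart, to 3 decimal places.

41.805

p̄ = Σdᵢ / (k·n) = 218 / (8 × 200) = 0.13625
UCL = np̄ + 3·√(np̄(1−p̄)) = 27.2500 + 3 × √(27.2500×0.86375) = 27.2500 + 3 × 4.8515 = 41.8045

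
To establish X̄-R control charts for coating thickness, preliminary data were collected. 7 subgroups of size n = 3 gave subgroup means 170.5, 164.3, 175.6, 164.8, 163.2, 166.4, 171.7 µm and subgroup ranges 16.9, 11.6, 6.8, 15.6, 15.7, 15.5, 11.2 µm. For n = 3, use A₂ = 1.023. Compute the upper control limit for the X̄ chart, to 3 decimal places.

181.707

X̄̄ = (170.5 + 164.3 + 175.6 + 164.8 + 163.2 + 166.4 + 171.7) / 7 = 1176.5000 / 7 = 168.0714
R̄ = (16.9 + 11.6 + 6.8 + 15.6 + 15.7 + 15.5 + 11.2) / 7 = 93.3000 / 7 = 13.3286
UCL = X̄̄ + A₂·R̄ = 168.0714 + 1.023 × 13.3286 = 181.7066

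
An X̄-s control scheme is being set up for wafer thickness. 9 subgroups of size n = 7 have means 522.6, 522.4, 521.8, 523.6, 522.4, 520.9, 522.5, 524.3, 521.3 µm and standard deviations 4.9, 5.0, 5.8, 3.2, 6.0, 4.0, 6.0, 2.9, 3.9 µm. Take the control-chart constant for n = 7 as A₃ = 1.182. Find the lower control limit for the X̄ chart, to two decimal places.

X̄̄ = (522.6 + 522.4 + 521.8 + 523.6 + 522.4 + 520.9 + 522.5 + 524.3 + 521.3) / 9 = 522.4222
s̄ = (4.9 + 5.0 + 5.8 + 3.2 + 6.0 + 4.0 + 6.0 + 2.9 + 3.9) / 9 = 4.6333
LCL = X̄̄ − A₃·s̄ = 522.4222 − 1.182 × 4.6333 = 516.9456

516.95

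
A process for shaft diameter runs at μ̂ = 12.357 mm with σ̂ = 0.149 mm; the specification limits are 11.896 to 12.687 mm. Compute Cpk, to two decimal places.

0.74

Cpu = (USL − μ̂) / (3σ̂) = (12.687 − 12.357) / (3 × 0.149) = 0.7383; Cpl = (μ̂ − LSL) / (3σ̂) = (12.357 − 11.896) / (3 × 0.149) = 1.0313; Cpk = min(Cpu, Cpl) = 0.7383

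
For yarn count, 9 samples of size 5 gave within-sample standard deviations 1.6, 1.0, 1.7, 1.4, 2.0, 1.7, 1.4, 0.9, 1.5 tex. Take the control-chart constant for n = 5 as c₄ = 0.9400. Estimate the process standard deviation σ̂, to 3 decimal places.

s̄ = (1.6 + 1.0 + 1.7 + 1.4 + 2.0 + 1.7 + 1.4 + 0.9 + 1.5) / 9 = 1.4667
σ̂ = s̄ / c₄ = 1.4667 / 0.9400 = 1.5603

1.560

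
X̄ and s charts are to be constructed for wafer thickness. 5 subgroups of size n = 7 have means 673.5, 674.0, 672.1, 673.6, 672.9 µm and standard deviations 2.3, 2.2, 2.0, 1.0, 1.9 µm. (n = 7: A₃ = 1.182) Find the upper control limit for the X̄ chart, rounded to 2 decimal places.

675.44

X̄̄ = (673.5 + 674.0 + 672.1 + 673.6 + 672.9) / 5 = 673.2200
s̄ = (2.3 + 2.2 + 2.0 + 1.0 + 1.9) / 5 = 1.8800
UCL = X̄̄ + A₃·s̄ = 673.2200 + 1.182 × 1.8800 = 675.4422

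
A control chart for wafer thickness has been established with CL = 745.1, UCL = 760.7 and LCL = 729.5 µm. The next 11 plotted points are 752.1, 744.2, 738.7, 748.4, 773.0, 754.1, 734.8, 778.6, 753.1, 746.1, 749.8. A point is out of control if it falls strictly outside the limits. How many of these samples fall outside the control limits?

2

Compare each point to [729.5, 760.7]: sample 5 = 773.0 > UCL; sample 8 = 778.6 > UCL.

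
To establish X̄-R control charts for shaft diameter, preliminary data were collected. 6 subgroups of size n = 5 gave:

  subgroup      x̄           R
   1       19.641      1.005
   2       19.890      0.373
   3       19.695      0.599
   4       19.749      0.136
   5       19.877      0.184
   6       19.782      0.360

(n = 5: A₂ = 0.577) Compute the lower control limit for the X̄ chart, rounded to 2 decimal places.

19.52

X̄̄ = (19.641 + 19.890 + 19.695 + 19.749 + 19.877 + 19.782) / 6 = 118.6340 / 6 = 19.7723
R̄ = (1.005 + 0.373 + 0.599 + 0.136 + 0.184 + 0.360) / 6 = 2.6570 / 6 = 0.4428
LCL = X̄̄ − A₂·R̄ = 19.7723 − 0.577 × 0.4428 = 19.5168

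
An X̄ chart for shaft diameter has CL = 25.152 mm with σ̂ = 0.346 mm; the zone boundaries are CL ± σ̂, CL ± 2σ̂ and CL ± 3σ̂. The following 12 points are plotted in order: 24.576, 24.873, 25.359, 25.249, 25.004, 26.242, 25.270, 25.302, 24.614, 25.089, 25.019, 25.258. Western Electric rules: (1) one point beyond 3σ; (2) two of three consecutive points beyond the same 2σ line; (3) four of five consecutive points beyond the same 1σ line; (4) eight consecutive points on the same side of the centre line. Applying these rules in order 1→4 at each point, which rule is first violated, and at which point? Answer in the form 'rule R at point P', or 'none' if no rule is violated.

rule 1 at point 6

Zone of each point (C = within 1σ̂, B = 1σ̂–2σ̂, A = 2σ̂–3σ̂, * = beyond 3σ̂; sign = side of CL): 1:-B, 2:-C, 3:+C, 4:+C, 5:-C, 6:+*, 7:+C, 8:+C, 9:-B, 10:-C, 11:-C, 12:+C
Rule 1 (one point beyond the 3σ limits) is satisfied at point 6.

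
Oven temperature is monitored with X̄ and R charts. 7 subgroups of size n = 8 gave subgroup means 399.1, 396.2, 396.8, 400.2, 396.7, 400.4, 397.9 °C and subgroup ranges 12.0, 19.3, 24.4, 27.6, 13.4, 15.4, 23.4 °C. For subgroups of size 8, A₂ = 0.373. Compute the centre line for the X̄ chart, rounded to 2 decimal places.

398.19

X̄̄ = (399.1 + 396.2 + 396.8 + 400.2 + 396.7 + 400.4 + 397.9) / 7 = 2787.3000 / 7 = 398.1857
CL = X̄̄ = 398.1857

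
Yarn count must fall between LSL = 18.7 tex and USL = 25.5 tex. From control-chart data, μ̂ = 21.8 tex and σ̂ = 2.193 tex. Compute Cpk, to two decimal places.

0.47

Cpu = (USL − μ̂) / (3σ̂) = (25.5 − 21.8) / (3 × 2.193) = 0.5624; Cpl = (μ̂ − LSL) / (3σ̂) = (21.8 − 18.7) / (3 × 2.193) = 0.4712; Cpk = min(Cpu, Cpl) = 0.4712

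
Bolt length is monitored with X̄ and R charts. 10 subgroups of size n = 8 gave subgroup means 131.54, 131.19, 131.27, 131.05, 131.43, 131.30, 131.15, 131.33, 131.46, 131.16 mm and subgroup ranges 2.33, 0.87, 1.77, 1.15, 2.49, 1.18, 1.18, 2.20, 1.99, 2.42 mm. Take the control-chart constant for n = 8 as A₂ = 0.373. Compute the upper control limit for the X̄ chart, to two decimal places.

131.94

X̄̄ = (131.54 + 131.19 + 131.27 + 131.05 + 131.43 + 131.30 + 131.15 + 131.33 + 131.46 + 131.16) / 10 = 1312.8800 / 10 = 131.2880
R̄ = (2.33 + 0.87 + 1.77 + 1.15 + 2.49 + 1.18 + 1.18 + 2.20 + 1.99 + 2.42) / 10 = 17.5800 / 10 = 1.7580
UCL = X̄̄ + A₂·R̄ = 131.2880 + 0.373 × 1.7580 = 131.9437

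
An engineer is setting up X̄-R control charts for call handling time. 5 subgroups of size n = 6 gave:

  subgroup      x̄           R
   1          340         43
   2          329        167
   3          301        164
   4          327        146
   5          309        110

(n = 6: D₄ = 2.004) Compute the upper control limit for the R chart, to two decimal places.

R̄ = (43 + 167 + 164 + 146 + 110) / 5 = 630.0000 / 5 = 126.0000
UCL_R = D₄·R̄ = 2.004 × 126.0000 = 252.5040

252.50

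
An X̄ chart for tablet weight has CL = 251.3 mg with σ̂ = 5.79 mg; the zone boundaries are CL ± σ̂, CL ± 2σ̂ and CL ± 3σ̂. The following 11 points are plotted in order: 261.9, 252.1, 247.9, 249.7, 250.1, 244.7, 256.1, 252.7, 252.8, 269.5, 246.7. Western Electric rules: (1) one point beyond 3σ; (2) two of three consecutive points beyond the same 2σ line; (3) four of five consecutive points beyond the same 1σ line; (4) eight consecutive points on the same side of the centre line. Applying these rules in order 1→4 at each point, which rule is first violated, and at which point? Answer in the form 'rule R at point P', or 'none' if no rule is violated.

Zone of each point (C = within 1σ̂, B = 1σ̂–2σ̂, A = 2σ̂–3σ̂, * = beyond 3σ̂; sign = side of CL): 1:+B, 2:+C, 3:-C, 4:-C, 5:-C, 6:-B, 7:+C, 8:+C, 9:+C, 10:+*, 11:-C
Rule 1 (one point beyond the 3σ limits) is satisfied at point 10.

rule 1 at point 10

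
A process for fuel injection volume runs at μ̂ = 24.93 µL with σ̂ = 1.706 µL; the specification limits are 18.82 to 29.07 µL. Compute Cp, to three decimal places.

Cp = (USL − LSL) / (6σ̂) = (29.07 − 18.82) / (6 × 1.706) = 10.2500 / 10.2360 = 1.0014

1.001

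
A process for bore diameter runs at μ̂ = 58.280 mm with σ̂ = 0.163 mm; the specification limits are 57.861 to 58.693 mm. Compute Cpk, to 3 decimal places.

Cpu = (USL − μ̂) / (3σ̂) = (58.693 − 58.280) / (3 × 0.163) = 0.8446; Cpl = (μ̂ − LSL) / (3σ̂) = (58.280 − 57.861) / (3 × 0.163) = 0.8569; Cpk = min(Cpu, Cpl) = 0.8446

0.845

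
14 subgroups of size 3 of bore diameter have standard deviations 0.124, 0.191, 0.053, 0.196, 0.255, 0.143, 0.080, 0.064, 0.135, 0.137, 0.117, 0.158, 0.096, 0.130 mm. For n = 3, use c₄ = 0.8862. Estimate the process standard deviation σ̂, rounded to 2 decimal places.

0.15

s̄ = (0.124 + 0.191 + 0.053 + 0.196 + 0.255 + 0.143 + 0.080 + 0.064 + 0.135 + 0.137 + 0.117 + 0.158 + 0.096 + 0.130) / 14 = 0.1342
σ̂ = s̄ / c₄ = 0.1342 / 0.8862 = 0.1514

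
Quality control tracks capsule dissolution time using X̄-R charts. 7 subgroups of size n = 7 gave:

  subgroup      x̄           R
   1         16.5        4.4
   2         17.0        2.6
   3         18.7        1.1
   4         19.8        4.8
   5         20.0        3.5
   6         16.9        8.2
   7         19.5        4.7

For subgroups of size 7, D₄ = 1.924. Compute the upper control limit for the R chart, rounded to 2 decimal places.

R̄ = (4.4 + 2.6 + 1.1 + 4.8 + 3.5 + 8.2 + 4.7) / 7 = 29.3000 / 7 = 4.1857
UCL_R = D₄·R̄ = 1.924 × 4.1857 = 8.0533

8.05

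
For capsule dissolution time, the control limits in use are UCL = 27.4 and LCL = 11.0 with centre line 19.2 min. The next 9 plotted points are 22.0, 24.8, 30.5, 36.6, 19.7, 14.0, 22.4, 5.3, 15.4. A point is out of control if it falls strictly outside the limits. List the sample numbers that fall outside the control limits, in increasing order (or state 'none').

Compare each point to [11.0, 27.4]: sample 3 = 30.5 > UCL; sample 4 = 36.6 > UCL; sample 8 = 5.3 < LCL.

3, 4, 8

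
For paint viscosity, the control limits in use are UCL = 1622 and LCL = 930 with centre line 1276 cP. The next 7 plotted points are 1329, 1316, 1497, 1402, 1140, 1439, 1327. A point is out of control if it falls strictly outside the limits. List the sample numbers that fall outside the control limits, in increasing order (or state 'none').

none

All 7 points lie within [930, 1622].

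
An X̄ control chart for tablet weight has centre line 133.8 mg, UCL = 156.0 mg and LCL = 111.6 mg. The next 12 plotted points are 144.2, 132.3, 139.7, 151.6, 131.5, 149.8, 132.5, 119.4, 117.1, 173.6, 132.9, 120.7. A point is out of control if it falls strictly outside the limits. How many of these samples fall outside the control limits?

1

Compare each point to [111.6, 156.0]: sample 10 = 173.6 > UCL.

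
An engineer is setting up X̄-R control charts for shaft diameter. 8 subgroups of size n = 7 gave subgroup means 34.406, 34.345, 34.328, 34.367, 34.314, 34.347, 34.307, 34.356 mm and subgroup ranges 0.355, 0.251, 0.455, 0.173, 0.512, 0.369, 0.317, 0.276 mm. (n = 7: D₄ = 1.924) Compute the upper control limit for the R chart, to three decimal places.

R̄ = (0.355 + 0.251 + 0.455 + 0.173 + 0.512 + 0.369 + 0.317 + 0.276) / 8 = 2.7080 / 8 = 0.3385
UCL_R = D₄·R̄ = 1.924 × 0.3385 = 0.6513

0.651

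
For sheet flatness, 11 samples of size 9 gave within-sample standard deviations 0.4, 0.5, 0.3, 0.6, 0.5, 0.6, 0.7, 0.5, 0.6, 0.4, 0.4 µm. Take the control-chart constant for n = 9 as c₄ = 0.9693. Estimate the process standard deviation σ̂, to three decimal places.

s̄ = (0.4 + 0.5 + 0.3 + 0.6 + 0.5 + 0.6 + 0.7 + 0.5 + 0.6 + 0.4 + 0.4) / 11 = 0.5000
σ̂ = s̄ / c₄ = 0.5000 / 0.9693 = 0.5158

0.516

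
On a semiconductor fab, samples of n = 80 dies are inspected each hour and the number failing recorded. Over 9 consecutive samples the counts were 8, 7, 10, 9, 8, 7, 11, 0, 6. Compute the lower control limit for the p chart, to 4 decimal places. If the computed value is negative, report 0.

p̄ = Σdᵢ / (k·n) = 66 / (9 × 80) = 0.09167
LCL = p̄ − 3·√(p̄(1−p̄)/n) = 0.09167 − 3 × 0.03226 = -0.00512 → 0 (negative, so LCL = 0)

0.0000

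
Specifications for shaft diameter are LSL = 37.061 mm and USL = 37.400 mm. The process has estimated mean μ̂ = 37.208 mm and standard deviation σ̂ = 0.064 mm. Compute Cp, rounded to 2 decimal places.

Cp = (USL − LSL) / (6σ̂) = (37.400 − 37.061) / (6 × 0.064) = 0.3390 / 0.3840 = 0.8828

0.88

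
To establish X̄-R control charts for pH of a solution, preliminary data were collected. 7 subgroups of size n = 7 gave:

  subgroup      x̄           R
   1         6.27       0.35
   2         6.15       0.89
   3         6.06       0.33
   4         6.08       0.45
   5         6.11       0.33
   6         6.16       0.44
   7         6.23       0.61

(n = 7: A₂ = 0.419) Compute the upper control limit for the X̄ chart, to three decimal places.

6.355

X̄̄ = (6.27 + 6.15 + 6.06 + 6.08 + 6.11 + 6.16 + 6.23) / 7 = 43.0600 / 7 = 6.1514
R̄ = (0.35 + 0.89 + 0.33 + 0.45 + 0.33 + 0.44 + 0.61) / 7 = 3.4000 / 7 = 0.4857
UCL = X̄̄ + A₂·R̄ = 6.1514 + 0.419 × 0.4857 = 6.3549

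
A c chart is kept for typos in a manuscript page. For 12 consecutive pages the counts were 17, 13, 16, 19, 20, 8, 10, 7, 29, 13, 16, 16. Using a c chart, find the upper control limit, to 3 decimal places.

c̄ = (17 + 13 + 16 + 19 + 20 + 8 + 10 + 7 + 29 + 13 + 16 + 16) / 12 = 184 / 12 = 15.3333
UCL = c̄ + 3√c̄ = 15.3333 + 3 × √15.3333 = 15.3333 + 3 × 3.9158 = 27.0807

27.081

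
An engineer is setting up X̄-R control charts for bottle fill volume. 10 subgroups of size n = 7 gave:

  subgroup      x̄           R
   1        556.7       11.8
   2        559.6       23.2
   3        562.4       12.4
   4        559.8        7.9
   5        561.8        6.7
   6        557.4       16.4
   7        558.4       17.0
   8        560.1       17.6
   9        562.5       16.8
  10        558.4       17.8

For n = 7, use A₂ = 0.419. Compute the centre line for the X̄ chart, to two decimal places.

559.71

X̄̄ = (556.7 + 559.6 + 562.4 + 559.8 + 561.8 + 557.4 + 558.4 + 560.1 + 562.5 + 558.4) / 10 = 5597.1000 / 10 = 559.7100
CL = X̄̄ = 559.7100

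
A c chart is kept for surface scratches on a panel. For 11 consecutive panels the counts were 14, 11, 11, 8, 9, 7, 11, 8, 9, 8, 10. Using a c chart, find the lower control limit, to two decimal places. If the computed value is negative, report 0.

c̄ = (14 + 11 + 11 + 8 + 9 + 7 + 11 + 8 + 9 + 8 + 10) / 11 = 106 / 11 = 9.6364
LCL = c̄ − 3√c̄ = 9.6364 − 3 × 3.1042 = 0.3236

0.32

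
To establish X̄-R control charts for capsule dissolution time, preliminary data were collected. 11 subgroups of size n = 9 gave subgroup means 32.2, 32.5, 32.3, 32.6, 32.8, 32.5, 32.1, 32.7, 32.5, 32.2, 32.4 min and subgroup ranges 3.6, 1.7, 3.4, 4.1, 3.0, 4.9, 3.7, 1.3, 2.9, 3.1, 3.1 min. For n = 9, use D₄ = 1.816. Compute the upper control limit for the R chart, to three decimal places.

5.745

R̄ = (3.6 + 1.7 + 3.4 + 4.1 + 3.0 + 4.9 + 3.7 + 1.3 + 2.9 + 3.1 + 3.1) / 11 = 34.8000 / 11 = 3.1636
UCL_R = D₄·R̄ = 1.816 × 3.1636 = 5.7452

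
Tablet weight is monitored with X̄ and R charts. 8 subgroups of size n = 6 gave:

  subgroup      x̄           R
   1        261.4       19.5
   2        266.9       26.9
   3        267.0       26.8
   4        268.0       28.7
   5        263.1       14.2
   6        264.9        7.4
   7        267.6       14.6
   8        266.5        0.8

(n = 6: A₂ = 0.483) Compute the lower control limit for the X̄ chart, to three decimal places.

X̄̄ = (261.4 + 266.9 + 267.0 + 268.0 + 263.1 + 264.9 + 267.6 + 266.5) / 8 = 2125.4000 / 8 = 265.6750
R̄ = (19.5 + 26.9 + 26.8 + 28.7 + 14.2 + 7.4 + 14.6 + 0.8) / 8 = 138.9000 / 8 = 17.3625
LCL = X̄̄ − A₂·R̄ = 265.6750 − 0.483 × 17.3625 = 257.2889

257.289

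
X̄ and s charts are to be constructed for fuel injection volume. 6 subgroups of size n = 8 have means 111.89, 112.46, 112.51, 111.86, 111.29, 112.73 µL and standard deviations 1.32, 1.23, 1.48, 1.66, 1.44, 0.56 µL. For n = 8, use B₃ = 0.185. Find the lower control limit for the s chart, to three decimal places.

0.237

s̄ = (1.32 + 1.23 + 1.48 + 1.66 + 1.44 + 0.56) / 6 = 1.2817
LCL_s = B₃·s̄ = 0.185 × 1.2817 = 0.2371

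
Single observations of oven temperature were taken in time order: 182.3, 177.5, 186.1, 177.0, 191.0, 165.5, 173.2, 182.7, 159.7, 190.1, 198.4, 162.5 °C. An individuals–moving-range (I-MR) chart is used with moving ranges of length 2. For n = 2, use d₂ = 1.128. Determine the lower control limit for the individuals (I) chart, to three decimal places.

136.087

X̄ = (182.3 + 177.5 + 186.1 + 177.0 + 191.0 + 165.5 + 173.2 + 182.7 + 159.7 + 190.1 + 198.4 + 162.5) / 12 = 178.8333
Moving ranges: 4.8, 8.6, 9.1, 14.0, 25.5, 7.7, 9.5, 23.0, 30.4, 8.3, 35.9; M̄R̄ = 176.8000 / 11 = 16.0727
LCL = X̄ − 3·M̄R̄/d₂ = 178.8333 − 3 × 16.0727 / 1.128 = 136.0867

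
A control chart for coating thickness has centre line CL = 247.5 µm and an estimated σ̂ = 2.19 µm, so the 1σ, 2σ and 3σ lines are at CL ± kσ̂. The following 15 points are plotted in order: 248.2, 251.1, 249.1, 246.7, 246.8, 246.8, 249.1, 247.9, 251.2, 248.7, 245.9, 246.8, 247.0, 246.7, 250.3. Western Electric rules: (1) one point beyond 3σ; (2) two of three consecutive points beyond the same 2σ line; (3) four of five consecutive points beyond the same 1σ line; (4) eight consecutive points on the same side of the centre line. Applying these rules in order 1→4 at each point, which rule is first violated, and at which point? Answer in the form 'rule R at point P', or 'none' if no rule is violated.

none

Zone of each point (C = within 1σ̂, B = 1σ̂–2σ̂, A = 2σ̂–3σ̂, * = beyond 3σ̂; sign = side of CL): 1:+C, 2:+B, 3:+C, 4:-C, 5:-C, 6:-C, 7:+C, 8:+C, 9:+B, 10:+C, 11:-C, 12:-C, 13:-C, 14:-C, 15:+B
No rule fires across all 15 points.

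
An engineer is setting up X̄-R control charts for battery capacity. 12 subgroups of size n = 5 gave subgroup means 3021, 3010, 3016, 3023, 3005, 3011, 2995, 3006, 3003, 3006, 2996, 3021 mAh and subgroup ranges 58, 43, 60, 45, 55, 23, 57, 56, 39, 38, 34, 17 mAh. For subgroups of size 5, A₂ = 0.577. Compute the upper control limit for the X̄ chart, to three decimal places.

3034.660

X̄̄ = (3021 + 3010 + 3016 + 3023 + 3005 + 3011 + 2995 + 3006 + 3003 + 3006 + 2996 + 3021) / 12 = 36113.0000 / 12 = 3009.4167
R̄ = (58 + 43 + 60 + 45 + 55 + 23 + 57 + 56 + 39 + 38 + 34 + 17) / 12 = 525.0000 / 12 = 43.7500
UCL = X̄̄ + A₂·R̄ = 3009.4167 + 0.577 × 43.7500 = 3034.6604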